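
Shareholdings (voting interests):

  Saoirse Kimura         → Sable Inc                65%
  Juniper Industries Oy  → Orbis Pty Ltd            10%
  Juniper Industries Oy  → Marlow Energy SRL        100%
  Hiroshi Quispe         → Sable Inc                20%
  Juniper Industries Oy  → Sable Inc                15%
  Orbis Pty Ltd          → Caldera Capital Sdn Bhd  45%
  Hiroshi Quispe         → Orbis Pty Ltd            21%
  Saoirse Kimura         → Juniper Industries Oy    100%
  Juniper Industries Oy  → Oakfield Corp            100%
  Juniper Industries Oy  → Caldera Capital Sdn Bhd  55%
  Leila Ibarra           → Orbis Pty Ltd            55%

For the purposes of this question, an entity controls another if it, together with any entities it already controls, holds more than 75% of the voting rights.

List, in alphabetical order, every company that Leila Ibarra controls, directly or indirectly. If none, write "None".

None

Leila's largest direct stake is 55% in Orbis, which does not meet the threshold.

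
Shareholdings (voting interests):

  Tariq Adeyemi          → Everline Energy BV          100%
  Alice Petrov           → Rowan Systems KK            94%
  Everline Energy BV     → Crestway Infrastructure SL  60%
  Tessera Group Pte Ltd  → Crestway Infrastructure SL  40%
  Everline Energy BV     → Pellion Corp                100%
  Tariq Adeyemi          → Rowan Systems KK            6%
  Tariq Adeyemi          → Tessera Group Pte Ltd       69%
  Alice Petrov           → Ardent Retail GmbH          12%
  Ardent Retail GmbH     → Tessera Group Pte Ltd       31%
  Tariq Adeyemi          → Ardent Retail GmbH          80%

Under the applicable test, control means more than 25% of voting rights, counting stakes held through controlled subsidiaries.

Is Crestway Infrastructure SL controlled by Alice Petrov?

No

Alice holds 94% of Rowan, so Alice controls Rowan.
Neither Alice nor any entity Alice controls holds any voting interest in Crestway.
So Alice does not control Crestway.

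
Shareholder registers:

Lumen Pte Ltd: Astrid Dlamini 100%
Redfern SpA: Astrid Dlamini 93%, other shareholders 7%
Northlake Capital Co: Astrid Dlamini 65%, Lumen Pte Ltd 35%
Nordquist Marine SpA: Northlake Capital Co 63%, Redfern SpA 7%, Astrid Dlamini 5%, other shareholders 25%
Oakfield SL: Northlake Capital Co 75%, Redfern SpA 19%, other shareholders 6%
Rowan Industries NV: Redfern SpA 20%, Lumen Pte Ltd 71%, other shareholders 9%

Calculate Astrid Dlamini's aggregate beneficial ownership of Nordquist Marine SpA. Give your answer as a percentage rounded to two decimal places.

74.51%

Astrid reaches Nordquist along 4 paths.
Via Northlake: 65% × 63% = 40.95%.
Via Lumen → Northlake: 100% × 35% × 63% = 22.05%.
Via Redfern: 93% × 7% = 6.51%.
Direct stake: 5% = 5%.
Total: 40.95% + 22.05% + 6.51% + 5% = 74.51%.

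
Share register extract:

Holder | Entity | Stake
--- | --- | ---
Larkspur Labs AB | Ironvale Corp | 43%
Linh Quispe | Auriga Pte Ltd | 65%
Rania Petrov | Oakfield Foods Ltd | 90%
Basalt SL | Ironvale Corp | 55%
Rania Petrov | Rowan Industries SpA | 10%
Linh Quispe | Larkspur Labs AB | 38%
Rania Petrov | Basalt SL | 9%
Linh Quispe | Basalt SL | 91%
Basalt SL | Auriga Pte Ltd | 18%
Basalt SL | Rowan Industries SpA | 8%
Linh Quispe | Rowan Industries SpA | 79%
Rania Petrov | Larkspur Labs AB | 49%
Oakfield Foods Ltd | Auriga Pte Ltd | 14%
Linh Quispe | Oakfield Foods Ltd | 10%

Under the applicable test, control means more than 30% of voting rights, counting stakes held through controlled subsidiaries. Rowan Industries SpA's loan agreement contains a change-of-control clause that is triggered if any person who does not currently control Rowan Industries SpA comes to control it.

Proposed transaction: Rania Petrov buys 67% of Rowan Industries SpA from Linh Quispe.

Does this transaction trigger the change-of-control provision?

The purchase adds only to Rania's holdings (Linh's stake shrinks), so Rania is the only person who could newly come to control Rowan.
Rania holds 90% of Oakfield, so Rania controls Oakfield.
Rania holds 49% of Larkspur, so Rania controls Larkspur.
Larkspur holds 43% of Ironvale, so Rania controls Ironvale.
In Rowan, Rania's side holds only 10%, not > 30%.
So before the transaction, Rania does not control Rowan.
After the purchase, Rania's direct stake in Rowan rises to 10% + 67% = 77%, and Linh's stake falls to 12%.
Rania holds 77% of Rowan, so Rania controls Rowan.
Rania did not control Rowan before and does after, so the clause is triggered.

Yes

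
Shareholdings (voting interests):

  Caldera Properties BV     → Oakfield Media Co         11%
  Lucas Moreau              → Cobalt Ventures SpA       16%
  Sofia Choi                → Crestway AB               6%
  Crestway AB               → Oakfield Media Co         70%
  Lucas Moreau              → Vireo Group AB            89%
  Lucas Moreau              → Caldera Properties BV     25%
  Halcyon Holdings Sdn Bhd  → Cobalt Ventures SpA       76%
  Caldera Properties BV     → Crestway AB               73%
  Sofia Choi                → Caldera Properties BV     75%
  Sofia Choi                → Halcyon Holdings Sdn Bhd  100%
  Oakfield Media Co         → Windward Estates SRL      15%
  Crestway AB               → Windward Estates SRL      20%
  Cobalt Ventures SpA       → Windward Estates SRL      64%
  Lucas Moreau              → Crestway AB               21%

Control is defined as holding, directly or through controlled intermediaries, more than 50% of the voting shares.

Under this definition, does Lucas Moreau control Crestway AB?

Lucas holds 89% of Vireo, so Lucas controls Vireo.
In Crestway, Lucas's side holds only 21%, not > 50%.
So Lucas does not control Crestway.

No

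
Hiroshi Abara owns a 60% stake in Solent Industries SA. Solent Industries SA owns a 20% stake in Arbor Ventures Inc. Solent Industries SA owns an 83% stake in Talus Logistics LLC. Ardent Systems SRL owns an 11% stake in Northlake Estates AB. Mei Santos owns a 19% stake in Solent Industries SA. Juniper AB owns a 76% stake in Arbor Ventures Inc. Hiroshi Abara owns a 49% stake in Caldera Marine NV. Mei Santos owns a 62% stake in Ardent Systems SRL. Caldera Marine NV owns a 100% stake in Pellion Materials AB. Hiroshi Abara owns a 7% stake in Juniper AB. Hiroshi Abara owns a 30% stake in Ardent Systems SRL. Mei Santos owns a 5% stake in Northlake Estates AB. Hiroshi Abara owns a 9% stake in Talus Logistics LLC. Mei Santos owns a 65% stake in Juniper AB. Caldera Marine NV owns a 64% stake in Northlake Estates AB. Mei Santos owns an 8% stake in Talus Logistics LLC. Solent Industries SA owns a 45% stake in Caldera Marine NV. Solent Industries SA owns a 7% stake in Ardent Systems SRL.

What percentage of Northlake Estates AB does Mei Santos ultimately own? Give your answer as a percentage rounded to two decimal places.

Mei reaches Northlake along 4 paths.
Via Solent → Caldera: 19% × 45% × 64% = 5.472%.
Direct stake: 5% = 5%.
Via Ardent: 62% × 11% = 6.82%.
Via Solent → Ardent: 19% × 7% × 11% = 0.1463%.
Total: 5.472% + 5% + 6.82% + 0.1463% = 17.4383%.
Rounded: 17.44%.

17.44%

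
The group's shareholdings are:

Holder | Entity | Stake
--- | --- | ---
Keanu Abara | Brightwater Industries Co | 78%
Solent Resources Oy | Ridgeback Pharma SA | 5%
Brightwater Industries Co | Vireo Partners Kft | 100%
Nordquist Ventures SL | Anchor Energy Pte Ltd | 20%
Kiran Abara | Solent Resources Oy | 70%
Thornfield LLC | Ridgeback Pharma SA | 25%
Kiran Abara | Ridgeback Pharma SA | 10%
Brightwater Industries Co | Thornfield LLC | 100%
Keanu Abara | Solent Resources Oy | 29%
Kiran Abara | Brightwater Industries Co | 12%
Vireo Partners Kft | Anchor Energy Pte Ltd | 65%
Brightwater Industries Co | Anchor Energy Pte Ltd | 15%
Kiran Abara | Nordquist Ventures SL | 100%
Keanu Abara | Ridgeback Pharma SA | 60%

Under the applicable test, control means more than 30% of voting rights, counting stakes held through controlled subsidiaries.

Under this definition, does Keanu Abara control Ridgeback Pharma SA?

Yes

Keanu holds 78% of Brightwater, so Keanu controls Brightwater.
Brightwater holds 100% of Thornfield, so Keanu controls Thornfield.
Thornfield and Keanu together hold 25% + 60% = 85% of Ridgeback, so Keanu controls Ridgeback.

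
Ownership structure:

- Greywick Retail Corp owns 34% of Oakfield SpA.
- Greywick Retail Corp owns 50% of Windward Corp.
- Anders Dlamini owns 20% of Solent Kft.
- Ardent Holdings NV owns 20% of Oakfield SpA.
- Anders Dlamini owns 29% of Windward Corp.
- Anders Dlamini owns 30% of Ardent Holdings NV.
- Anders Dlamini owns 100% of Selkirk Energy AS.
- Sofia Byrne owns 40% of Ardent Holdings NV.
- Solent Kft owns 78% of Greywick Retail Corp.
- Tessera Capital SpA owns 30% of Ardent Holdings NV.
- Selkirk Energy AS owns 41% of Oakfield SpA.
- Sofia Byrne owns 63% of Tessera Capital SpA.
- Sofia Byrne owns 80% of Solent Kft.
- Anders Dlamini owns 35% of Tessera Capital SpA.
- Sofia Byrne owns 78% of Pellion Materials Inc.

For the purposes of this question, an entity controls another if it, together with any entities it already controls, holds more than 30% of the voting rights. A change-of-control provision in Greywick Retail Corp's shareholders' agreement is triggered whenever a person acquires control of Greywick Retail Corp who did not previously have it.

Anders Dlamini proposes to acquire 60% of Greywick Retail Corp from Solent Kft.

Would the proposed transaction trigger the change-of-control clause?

The purchase adds only to Anders's holdings (Solent's stake shrinks), so Anders is the only person who could newly come to control Greywick.
Anders holds 100% of Selkirk, so Anders controls Selkirk.
Anders holds 35% of Tessera, so Anders controls Tessera.
Tessera and Anders together hold 30% + 30% = 60% of Ardent, so Anders controls Ardent.
Selkirk and Ardent together hold 41% + 20% = 61% of Oakfield, so Anders controls Oakfield.
Neither Anders nor any entity Anders controls holds any voting interest in Greywick.
So before the transaction, Anders does not control Greywick.
After the purchase, Anders holds 60% of Greywick directly, and Solent's stake falls to 18%.
Anders holds 60% of Greywick, so Anders controls Greywick.
Anders did not control Greywick before and does after, so the clause is triggered.

Yes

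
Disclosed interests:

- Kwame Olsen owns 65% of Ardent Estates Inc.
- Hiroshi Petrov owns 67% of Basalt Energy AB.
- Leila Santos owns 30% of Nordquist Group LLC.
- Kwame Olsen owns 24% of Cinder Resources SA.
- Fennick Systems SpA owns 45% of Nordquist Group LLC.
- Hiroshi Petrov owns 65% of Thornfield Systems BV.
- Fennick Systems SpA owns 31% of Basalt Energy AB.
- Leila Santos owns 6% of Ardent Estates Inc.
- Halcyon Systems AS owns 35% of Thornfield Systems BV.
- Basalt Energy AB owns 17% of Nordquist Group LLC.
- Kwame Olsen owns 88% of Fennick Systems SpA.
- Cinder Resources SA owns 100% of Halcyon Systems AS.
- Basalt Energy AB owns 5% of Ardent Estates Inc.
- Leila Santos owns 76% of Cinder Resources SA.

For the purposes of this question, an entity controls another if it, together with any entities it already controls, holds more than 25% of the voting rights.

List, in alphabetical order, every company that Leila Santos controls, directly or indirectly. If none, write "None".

Cinder Resources SA, Halcyon Systems AS, Nordquist Group LLC, Thornfield Systems BV

Leila holds 76% of Cinder, so Leila controls Cinder.
Cinder holds 100% of Halcyon, so Leila controls Halcyon.
Leila holds 30% of Nordquist, so Leila controls Nordquist.
Halcyon holds 35% of Thornfield, so Leila controls Thornfield.
No other company's threshold is met.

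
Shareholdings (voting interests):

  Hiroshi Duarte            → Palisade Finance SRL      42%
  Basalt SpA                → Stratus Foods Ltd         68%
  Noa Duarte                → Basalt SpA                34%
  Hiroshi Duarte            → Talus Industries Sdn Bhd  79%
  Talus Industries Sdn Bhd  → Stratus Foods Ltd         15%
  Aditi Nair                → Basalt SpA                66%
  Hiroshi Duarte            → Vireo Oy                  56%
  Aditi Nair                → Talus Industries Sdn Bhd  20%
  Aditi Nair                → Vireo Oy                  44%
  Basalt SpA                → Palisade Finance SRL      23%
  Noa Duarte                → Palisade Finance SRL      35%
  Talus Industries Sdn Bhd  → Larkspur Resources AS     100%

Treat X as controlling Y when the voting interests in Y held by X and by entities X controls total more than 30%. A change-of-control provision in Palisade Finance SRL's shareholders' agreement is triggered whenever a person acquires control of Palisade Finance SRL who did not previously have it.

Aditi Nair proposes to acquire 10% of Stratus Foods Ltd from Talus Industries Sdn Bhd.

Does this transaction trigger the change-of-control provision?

The purchase adds only to Aditi's holdings (Talus's stake shrinks), so Aditi is the only person who could newly come to control Palisade.
Aditi holds 66% of Basalt, so Aditi controls Basalt.
Aditi holds 44% of Vireo, so Aditi controls Vireo.
Basalt holds 68% of Stratus, so Aditi controls Stratus.
In Palisade, Aditi's side holds only 23%, not > 30%.
So before the transaction, Aditi does not control Palisade.
After the purchase, Aditi holds 10% of Stratus directly, and Talus's stake falls to 5%.
Basalt and Aditi together hold 68% + 10% = 78% of Stratus, so Aditi controls Stratus.
After the transaction, Aditi's side holds 23% of Palisade, not > 30%, so Aditi still does not control Palisade.
No new person acquires control, so the clause is not triggered.

No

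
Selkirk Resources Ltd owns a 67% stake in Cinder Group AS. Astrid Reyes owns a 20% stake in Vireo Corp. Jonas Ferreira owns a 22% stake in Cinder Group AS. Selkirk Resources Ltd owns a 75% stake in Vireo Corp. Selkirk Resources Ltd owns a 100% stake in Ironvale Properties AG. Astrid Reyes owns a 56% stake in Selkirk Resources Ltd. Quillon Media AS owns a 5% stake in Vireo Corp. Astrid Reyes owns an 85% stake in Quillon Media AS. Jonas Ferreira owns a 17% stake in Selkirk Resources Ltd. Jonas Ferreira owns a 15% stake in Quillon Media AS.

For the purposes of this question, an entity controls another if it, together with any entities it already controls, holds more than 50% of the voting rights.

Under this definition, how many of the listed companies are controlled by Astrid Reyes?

Astrid holds 56% of Selkirk, so Astrid controls Selkirk.
Astrid holds 85% of Quillon, so Astrid controls Quillon.
Astrid and Quillon and Selkirk together hold 20% + 5% + 75% = 100% of Vireo, so Astrid controls Vireo.
Selkirk holds 100% of Ironvale, so Astrid controls Ironvale.
Selkirk holds 67% of Cinder, so Astrid controls Cinder.
Astrid controls 5 companies.

5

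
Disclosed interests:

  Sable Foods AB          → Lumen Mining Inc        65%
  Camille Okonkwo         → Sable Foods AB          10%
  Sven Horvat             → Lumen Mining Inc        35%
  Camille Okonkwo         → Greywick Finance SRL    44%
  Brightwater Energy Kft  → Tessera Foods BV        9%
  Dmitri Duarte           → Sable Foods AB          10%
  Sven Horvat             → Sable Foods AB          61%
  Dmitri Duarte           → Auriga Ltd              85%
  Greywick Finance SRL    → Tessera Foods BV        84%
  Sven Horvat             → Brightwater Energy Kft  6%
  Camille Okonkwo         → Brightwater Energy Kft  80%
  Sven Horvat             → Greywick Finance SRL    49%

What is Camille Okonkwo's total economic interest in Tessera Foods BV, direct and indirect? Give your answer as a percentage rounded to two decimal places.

44.16%

Camille reaches Tessera along 2 paths.
Via Greywick: 44% × 84% = 36.96%.
Via Brightwater: 80% × 9% = 7.2%.
Total: 36.96% + 7.2% = 44.16%.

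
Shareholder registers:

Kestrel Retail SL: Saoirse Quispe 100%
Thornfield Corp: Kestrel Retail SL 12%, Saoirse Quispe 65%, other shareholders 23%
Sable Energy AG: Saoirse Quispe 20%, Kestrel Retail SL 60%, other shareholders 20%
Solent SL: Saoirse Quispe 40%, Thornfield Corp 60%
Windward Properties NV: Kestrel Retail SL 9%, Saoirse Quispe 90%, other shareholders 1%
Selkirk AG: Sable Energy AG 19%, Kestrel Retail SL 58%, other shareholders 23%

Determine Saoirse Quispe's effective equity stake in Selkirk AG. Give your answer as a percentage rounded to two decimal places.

Saoirse reaches Selkirk along 3 paths.
Via Sable: 20% × 19% = 3.8%.
Via Kestrel → Sable: 100% × 60% × 19% = 11.4%.
Via Kestrel: 100% × 58% = 58%.
Total: 3.8% + 11.4% + 58% = 73.2%.
Rounded: 73.20%.

73.20%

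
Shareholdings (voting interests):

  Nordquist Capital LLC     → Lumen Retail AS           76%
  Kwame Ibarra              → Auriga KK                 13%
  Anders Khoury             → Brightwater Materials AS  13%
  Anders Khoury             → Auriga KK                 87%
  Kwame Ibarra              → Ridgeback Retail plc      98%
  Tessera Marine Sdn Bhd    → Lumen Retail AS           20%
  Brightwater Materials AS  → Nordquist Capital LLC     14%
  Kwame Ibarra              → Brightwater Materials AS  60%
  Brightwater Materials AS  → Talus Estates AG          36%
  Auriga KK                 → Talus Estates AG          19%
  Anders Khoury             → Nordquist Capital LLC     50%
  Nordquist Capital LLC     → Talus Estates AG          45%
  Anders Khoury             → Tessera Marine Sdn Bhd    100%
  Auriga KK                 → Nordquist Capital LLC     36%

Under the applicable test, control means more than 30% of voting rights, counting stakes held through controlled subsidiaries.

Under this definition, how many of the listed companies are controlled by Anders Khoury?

Anders holds 87% of Auriga, so Anders controls Auriga.
Anders holds 100% of Tessera, so Anders controls Tessera.
Anders and Auriga together hold 50% + 36% = 86% of Nordquist, so Anders controls Nordquist.
Tessera and Nordquist together hold 20% + 76% = 96% of Lumen, so Anders controls Lumen.
Auriga and Nordquist together hold 19% + 45% = 64% of Talus, so Anders controls Talus.
No other company's threshold is met.
Anders controls 5 companies.

5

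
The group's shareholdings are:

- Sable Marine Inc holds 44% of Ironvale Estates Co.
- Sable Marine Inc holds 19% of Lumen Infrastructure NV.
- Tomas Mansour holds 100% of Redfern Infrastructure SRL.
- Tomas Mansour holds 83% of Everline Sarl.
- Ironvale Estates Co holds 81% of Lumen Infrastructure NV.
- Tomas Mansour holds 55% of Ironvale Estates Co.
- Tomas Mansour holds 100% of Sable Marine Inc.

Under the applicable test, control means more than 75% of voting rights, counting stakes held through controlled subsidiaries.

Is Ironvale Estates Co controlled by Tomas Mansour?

Yes

Tomas holds 100% of Sable, so Tomas controls Sable.
Tomas and Sable together hold 55% + 44% = 99% of Ironvale, so Tomas controls Ironvale.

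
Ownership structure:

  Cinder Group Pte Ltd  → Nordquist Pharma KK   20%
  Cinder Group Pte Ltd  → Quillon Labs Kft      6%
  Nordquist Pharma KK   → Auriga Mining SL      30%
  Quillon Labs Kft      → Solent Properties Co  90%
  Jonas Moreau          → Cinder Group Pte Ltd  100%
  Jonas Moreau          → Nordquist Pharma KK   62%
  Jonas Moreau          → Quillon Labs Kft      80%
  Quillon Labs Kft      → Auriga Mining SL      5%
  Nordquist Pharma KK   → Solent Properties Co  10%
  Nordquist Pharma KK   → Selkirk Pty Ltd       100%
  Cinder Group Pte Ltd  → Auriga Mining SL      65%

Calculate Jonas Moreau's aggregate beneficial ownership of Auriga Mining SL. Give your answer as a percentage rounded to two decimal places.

Jonas reaches Auriga along 5 paths.
Via Quillon: 80% × 5% = 4%.
Via Cinder → Quillon: 100% × 6% × 5% = 0.3%.
Via Cinder → Nordquist: 100% × 20% × 30% = 6%.
Via Nordquist: 62% × 30% = 18.6%.
Via Cinder: 100% × 65% = 65%.
Total: 4% + 0.3% + 6% + 18.6% + 65% = 93.9%.
Rounded: 93.90%.

93.90%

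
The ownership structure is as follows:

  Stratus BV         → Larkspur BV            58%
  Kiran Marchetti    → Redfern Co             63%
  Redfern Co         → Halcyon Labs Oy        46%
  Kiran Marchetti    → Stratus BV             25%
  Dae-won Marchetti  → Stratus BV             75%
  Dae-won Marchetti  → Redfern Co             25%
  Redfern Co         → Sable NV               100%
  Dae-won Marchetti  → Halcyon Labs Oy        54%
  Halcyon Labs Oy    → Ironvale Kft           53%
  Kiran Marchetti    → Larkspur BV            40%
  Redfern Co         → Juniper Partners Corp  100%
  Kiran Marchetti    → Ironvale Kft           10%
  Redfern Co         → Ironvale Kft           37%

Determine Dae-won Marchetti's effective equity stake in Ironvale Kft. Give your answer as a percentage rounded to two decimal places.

43.97%

Dae-won reaches Ironvale along 3 paths.
Via Redfern → Halcyon: 25% × 46% × 53% = 6.095%.
Via Halcyon: 54% × 53% = 28.62%.
Via Redfern: 25% × 37% = 9.25%.
Total: 6.095% + 28.62% + 9.25% = 43.965%.
Rounded: 43.97%.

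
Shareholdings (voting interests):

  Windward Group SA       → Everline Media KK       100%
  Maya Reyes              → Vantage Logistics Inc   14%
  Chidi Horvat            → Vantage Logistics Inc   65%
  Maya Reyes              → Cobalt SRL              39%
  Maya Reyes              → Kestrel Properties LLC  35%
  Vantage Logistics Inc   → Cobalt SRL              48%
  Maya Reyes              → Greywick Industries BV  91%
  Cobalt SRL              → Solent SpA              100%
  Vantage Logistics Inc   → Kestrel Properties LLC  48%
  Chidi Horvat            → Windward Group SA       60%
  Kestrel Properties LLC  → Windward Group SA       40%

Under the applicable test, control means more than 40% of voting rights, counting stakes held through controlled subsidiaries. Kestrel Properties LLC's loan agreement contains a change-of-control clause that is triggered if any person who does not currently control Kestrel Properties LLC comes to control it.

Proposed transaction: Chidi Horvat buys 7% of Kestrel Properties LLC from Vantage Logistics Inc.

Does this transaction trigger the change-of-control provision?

The purchase adds only to Chidi's holdings (Vantage's stake shrinks), so Chidi is the only person who could newly come to control Kestrel.
Chidi holds 65% of Vantage, so Chidi controls Vantage.
Vantage holds 48% of Kestrel, so Chidi controls Kestrel.
So Chidi already controls Kestrel before the transaction.
After the purchase, Chidi holds 7% of Kestrel directly, and Vantage's stake falls to 41%.
Chidi controlled Kestrel already, so this is not a new person acquiring control; every other person's position is unchanged or reduced.
No new person acquires control, so the clause is not triggered.

No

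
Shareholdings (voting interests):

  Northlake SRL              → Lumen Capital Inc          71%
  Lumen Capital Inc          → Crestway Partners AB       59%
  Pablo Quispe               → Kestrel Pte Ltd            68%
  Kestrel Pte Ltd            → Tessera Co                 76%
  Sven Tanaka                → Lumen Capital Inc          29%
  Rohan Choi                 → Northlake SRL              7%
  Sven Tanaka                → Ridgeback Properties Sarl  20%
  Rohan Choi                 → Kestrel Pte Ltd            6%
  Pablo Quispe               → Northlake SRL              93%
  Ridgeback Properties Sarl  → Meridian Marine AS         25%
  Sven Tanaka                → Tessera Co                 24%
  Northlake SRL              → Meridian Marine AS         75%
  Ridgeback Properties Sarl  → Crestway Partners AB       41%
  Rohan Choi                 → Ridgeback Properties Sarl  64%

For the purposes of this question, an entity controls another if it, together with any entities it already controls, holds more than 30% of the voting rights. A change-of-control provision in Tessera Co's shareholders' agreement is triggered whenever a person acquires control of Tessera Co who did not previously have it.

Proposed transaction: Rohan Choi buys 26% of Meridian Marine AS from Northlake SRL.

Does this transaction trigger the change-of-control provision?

The purchase adds only to Rohan's holdings (Northlake's stake shrinks), so Rohan is the only person who could newly come to control Tessera.
Rohan holds 64% of Ridgeback, so Rohan controls Ridgeback.
Ridgeback holds 41% of Crestway, so Rohan controls Crestway.
Neither Rohan nor any entity Rohan controls holds any voting interest in Tessera.
So before the transaction, Rohan does not control Tessera.
After the purchase, Rohan holds 26% of Meridian directly, and Northlake's stake falls to 49%.
Ridgeback and Rohan together hold 25% + 26% = 51% of Meridian, so Rohan controls Meridian.
After the transaction, neither Rohan nor any entity Rohan controls holds a voting interest in Tessera, so Rohan still does not control it.
No new person acquires control, so the clause is not triggered.

No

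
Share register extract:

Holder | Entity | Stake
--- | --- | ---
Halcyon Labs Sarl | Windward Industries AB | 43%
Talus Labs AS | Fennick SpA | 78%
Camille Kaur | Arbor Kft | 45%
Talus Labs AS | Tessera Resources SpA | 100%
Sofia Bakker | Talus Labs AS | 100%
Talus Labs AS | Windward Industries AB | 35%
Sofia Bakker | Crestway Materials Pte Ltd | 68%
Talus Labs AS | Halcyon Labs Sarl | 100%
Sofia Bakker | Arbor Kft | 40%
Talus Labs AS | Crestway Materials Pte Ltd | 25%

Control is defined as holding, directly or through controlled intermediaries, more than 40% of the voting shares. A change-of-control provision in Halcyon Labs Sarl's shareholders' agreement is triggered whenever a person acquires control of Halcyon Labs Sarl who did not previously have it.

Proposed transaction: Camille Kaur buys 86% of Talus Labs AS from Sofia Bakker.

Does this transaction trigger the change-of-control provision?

The purchase adds only to Camille's holdings (Sofia's stake shrinks), so Camille is the only person who could newly come to control Halcyon.
Camille holds 45% of Arbor, so Camille controls Arbor.
Neither Camille nor any entity Camille controls holds any voting interest in Halcyon.
So before the transaction, Camille does not control Halcyon.
After the purchase, Camille holds 86% of Talus directly, and Sofia's stake falls to 14%.
Camille holds 86% of Talus, so Camille controls Talus.
Talus holds 100% of Halcyon, so Camille controls Halcyon.
Camille did not control Halcyon before and does after, so the clause is triggered.

Yes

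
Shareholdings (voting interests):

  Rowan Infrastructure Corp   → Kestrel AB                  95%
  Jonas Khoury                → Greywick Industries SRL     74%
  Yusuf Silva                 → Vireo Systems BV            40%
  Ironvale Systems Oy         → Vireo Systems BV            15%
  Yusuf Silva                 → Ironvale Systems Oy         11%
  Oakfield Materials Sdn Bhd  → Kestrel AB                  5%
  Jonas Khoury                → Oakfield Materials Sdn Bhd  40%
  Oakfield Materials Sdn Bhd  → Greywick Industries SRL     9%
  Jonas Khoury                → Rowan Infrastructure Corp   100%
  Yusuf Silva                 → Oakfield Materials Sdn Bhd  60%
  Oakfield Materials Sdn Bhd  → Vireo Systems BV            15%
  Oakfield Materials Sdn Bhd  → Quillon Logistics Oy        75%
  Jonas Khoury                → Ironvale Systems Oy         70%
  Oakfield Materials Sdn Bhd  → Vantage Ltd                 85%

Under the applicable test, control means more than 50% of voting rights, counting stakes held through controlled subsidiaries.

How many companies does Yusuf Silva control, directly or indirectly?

4

Yusuf holds 60% of Oakfield, so Yusuf controls Oakfield.
Oakfield holds 75% of Quillon, so Yusuf controls Quillon.
Oakfield holds 85% of Vantage, so Yusuf controls Vantage.
Oakfield and Yusuf together hold 15% + 40% = 55% of Vireo, so Yusuf controls Vireo.
No other company's threshold is met.
Yusuf controls 4 companies.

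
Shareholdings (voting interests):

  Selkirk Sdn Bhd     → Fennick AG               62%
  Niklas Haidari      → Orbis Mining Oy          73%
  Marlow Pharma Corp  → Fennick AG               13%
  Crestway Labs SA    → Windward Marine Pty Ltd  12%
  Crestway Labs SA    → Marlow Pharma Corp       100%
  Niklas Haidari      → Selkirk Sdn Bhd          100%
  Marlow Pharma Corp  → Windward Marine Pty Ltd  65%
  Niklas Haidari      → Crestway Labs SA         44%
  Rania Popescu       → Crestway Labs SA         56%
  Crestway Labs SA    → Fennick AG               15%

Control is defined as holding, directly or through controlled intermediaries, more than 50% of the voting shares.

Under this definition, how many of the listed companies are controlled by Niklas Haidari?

3

Niklas holds 73% of Orbis, so Niklas controls Orbis.
Niklas holds 100% of Selkirk, so Niklas controls Selkirk.
Selkirk holds 62% of Fennick, so Niklas controls Fennick.
No other company's threshold is met.
Niklas controls 3 companies.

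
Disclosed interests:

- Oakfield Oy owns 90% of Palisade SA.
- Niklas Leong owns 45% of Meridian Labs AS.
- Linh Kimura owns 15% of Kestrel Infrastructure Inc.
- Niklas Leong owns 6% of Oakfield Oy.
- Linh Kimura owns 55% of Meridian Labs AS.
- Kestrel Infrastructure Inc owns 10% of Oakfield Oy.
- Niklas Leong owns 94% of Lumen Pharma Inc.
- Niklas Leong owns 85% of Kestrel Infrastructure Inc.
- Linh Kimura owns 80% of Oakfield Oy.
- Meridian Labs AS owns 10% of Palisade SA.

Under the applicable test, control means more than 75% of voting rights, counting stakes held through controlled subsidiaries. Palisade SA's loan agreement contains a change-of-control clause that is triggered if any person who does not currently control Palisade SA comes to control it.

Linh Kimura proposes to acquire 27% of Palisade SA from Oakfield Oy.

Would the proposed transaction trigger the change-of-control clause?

No

The purchase adds only to Linh's holdings (Oakfield's stake shrinks), so Linh is the only person who could newly come to control Palisade.
Linh holds 80% of Oakfield, so Linh controls Oakfield.
Oakfield holds 90% of Palisade, so Linh controls Palisade.
So Linh already controls Palisade before the transaction.
After the purchase, Linh holds 27% of Palisade directly, and Oakfield's stake falls to 63%.
Linh controlled Palisade already, so this is not a new person acquiring control; every other person's position is unchanged or reduced.
No new person acquires control, so the clause is not triggered.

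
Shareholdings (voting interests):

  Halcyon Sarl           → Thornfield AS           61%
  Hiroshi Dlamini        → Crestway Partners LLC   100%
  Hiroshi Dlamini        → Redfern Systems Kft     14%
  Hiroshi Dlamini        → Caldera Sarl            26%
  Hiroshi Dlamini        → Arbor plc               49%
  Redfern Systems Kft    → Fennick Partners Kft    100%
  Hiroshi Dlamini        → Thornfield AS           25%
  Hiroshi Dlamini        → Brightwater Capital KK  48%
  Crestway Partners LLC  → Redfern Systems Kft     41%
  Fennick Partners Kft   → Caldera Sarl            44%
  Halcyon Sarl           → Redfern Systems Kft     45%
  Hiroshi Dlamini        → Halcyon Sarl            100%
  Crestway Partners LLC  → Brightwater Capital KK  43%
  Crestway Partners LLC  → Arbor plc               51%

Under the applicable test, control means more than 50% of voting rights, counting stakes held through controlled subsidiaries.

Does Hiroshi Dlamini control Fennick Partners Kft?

Hiroshi holds 100% of Crestway, so Hiroshi controls Crestway.
Hiroshi holds 100% of Halcyon, so Hiroshi controls Halcyon.
Hiroshi and Halcyon and Crestway together hold 14% + 45% + 41% = 100% of Redfern, so Hiroshi controls Redfern.
Redfern holds 100% of Fennick, so Hiroshi controls Fennick.

Yes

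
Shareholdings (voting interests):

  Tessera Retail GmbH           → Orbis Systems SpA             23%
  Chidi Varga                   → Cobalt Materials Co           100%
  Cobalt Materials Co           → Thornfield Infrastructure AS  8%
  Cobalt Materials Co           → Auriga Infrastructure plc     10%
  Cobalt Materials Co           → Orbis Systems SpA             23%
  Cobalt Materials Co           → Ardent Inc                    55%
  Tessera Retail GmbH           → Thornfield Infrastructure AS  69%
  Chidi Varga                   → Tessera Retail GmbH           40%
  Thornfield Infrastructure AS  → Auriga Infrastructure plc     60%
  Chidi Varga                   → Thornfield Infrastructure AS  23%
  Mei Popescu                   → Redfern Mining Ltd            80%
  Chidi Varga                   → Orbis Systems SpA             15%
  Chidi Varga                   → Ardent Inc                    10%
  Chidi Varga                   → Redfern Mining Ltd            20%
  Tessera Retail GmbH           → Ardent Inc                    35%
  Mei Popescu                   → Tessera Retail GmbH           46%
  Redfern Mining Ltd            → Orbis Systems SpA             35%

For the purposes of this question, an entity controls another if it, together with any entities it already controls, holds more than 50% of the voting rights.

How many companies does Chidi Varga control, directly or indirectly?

Chidi holds 100% of Cobalt, so Chidi controls Cobalt.
Chidi and Cobalt together hold 10% + 55% = 65% of Ardent, so Chidi controls Ardent.
No other company's threshold is met.
Chidi controls 2 companies.

2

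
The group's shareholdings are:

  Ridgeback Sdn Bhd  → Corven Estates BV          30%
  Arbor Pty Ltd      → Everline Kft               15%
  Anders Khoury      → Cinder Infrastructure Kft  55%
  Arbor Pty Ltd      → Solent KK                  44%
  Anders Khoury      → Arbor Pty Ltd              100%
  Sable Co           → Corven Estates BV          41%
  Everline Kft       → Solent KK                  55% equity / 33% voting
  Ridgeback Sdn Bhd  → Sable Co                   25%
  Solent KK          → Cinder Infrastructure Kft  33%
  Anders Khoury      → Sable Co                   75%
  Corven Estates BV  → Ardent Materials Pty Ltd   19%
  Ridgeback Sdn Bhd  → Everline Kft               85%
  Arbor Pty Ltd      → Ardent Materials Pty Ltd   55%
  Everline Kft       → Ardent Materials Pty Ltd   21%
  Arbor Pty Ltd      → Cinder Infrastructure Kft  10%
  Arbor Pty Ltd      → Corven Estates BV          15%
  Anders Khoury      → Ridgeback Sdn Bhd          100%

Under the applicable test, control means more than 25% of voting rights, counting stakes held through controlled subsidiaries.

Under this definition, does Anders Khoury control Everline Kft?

Yes

Anders holds 100% of Arbor, so Anders controls Arbor.
Anders holds 100% of Ridgeback, so Anders controls Ridgeback.
Ridgeback and Arbor together hold 85% + 15% = 100% of Everline, so Anders controls Everline.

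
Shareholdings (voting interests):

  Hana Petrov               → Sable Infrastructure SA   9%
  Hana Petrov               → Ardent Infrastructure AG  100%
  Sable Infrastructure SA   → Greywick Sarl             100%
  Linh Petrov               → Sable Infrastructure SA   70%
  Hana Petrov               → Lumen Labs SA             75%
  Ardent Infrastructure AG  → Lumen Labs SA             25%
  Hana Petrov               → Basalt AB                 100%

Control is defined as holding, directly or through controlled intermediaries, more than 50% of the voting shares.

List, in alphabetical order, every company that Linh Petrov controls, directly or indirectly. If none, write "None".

Linh holds 70% of Sable, so Linh controls Sable.
Sable holds 100% of Greywick, so Linh controls Greywick.
No other company's threshold is met.

Greywick Sarl, Sable Infrastructure SA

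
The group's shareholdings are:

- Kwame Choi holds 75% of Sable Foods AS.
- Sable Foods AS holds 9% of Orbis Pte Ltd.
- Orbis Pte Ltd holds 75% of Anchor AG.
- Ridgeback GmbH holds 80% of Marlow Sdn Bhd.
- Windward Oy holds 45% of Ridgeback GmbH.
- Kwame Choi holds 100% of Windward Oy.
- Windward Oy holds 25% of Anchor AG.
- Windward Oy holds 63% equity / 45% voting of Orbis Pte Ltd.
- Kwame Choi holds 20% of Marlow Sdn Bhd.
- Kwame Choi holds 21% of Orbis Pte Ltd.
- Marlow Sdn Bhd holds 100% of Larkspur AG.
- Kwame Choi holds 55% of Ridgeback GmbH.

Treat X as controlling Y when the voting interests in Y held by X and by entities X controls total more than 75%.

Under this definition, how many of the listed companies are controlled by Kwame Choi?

4

Kwame holds 100% of Windward, so Kwame controls Windward.
Windward and Kwame together hold 45% + 55% = 100% of Ridgeback, so Kwame controls Ridgeback.
Kwame and Ridgeback together hold 20% + 80% = 100% of Marlow, so Kwame controls Marlow.
Marlow holds 100% of Larkspur, so Kwame controls Larkspur.
No other company's threshold is met.
Kwame controls 4 companies.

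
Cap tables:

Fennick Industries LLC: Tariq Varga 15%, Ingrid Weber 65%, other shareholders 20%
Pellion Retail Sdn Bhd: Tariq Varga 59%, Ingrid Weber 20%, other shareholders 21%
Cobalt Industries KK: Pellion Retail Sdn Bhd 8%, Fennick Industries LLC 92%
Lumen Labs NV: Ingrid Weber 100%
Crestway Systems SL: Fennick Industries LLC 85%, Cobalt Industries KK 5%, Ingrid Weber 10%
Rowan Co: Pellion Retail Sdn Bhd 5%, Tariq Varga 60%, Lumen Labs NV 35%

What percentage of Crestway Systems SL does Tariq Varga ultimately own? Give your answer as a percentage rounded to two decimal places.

13.68%

Tariq reaches Crestway along 3 paths.
Via Fennick: 15% × 85% = 12.75%.
Via Pellion → Cobalt: 59% × 8% × 5% = 0.236%.
Via Fennick → Cobalt: 15% × 92% × 5% = 0.69%.
Total: 12.75% + 0.236% + 0.69% = 13.676%.
Rounded: 13.68%.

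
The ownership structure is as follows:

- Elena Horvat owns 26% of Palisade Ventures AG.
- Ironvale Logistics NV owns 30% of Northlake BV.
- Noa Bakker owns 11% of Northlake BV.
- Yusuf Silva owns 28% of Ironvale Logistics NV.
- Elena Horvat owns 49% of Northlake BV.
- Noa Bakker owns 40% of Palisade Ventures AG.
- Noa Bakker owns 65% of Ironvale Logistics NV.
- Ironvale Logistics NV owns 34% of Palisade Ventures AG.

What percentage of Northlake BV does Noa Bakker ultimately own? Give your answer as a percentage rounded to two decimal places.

Noa reaches Northlake along 2 paths.
Direct stake: 11% = 11%.
Via Ironvale: 65% × 30% = 19.5%.
Total: 11% + 19.5% = 30.5%.
Rounded: 30.50%.

30.50%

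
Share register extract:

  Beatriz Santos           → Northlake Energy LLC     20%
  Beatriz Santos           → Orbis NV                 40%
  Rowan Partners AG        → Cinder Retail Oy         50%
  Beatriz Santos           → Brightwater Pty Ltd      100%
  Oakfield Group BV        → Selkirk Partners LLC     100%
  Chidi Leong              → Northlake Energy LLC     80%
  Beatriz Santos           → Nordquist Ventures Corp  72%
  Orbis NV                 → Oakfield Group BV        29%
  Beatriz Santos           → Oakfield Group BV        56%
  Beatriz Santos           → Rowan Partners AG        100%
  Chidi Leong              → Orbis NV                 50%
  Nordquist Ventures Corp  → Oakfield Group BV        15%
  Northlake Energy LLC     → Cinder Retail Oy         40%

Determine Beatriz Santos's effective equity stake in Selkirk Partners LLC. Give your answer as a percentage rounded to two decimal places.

Beatriz reaches Selkirk along 3 paths.
Via Orbis → Oakfield: 40% × 29% × 100% = 11.6%.
Via Nordquist → Oakfield: 72% × 15% × 100% = 10.8%.
Via Oakfield: 56% × 100% = 56%.
Total: 11.6% + 10.8% + 56% = 78.4%.
Rounded: 78.40%.

78.40%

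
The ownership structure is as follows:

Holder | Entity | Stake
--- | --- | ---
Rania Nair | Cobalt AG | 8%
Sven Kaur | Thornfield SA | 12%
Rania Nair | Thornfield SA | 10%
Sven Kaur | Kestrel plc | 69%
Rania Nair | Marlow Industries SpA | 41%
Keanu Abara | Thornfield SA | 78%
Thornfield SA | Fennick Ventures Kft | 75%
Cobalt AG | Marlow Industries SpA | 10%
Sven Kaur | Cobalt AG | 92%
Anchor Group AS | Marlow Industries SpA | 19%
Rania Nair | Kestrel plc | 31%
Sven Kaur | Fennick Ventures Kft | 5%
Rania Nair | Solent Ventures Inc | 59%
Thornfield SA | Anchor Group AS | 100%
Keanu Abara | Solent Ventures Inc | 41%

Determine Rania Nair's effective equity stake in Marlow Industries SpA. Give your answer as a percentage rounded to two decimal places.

43.70%

Rania reaches Marlow along 3 paths.
Via Cobalt: 8% × 10% = 0.8%.
Direct stake: 41% = 41%.
Via Thornfield → Anchor: 10% × 100% × 19% = 1.9%.
Total: 0.8% + 41% + 1.9% = 43.7%.
Rounded: 43.70%.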